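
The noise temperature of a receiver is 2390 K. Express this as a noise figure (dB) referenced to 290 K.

9.66 dB

F = 1 + T_e/T₀ = 1 + 2390/290 = 9.24138
NF = 10 log₁₀(9.24138) = 9.66 dB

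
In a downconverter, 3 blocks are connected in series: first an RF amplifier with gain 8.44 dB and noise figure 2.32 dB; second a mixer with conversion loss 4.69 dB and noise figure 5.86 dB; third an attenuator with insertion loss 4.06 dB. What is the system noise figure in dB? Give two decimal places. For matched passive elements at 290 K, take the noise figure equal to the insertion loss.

Convert to linear (a loss of L dB is a gain of −L dB): F_i = 10^(NF_i/10), G_i = 10^(G_i,dB/10)
  Stage 1: F_1 = 10^(2.32/10) = 1.706, G_1 = 10^(8.44/10) = 6.982
  Stage 2: F_2 = 10^(5.86/10) = 3.855, G_2 = 10^(−4.69/10) = 0.3396
  Stage 3: F_3 = 10^(4.06/10) = 2.547, G_3 = 10^(−4.06/10) = 0.3926
Friis cascade:
  F = 1.706 + (3.855 − 1)/6.982 + (2.547 − 1)/2.371 = 2.767
NF = 10 log₁₀(2.767) = 4.42 dB

4.42 dB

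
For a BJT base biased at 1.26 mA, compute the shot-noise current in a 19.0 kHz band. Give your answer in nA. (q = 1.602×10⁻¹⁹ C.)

I_n = √(2qI·B)
2qI·B = 2 × 1.602×10⁻¹⁹ × 1.26×10⁻³ × 1.90×10⁴ = 7.67×10⁻¹⁸ A²
I_n = √(7.67×10⁻¹⁸) = 2.77×10⁻⁹ A = 2.77 nA

2.77 nA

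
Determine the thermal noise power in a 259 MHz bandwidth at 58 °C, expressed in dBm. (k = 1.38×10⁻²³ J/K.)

T = 58 °C + 273.15 = 331.15 K
P_n = kTB = 1.38×10⁻²³ × 331.15 × 2.59×10⁸ = 1.18×10⁻¹² W
In dBm: 10 log₁₀(1.18×10⁻¹² / 10⁻³) = −89.3 dBm

−89.3 dBm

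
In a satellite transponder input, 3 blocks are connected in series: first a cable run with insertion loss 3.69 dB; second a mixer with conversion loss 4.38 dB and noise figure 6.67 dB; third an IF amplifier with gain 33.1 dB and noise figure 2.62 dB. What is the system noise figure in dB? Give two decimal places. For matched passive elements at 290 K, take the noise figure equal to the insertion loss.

Convert to linear (a loss of L dB is a gain of −L dB): F_i = 10^(NF_i/10), G_i = 10^(G_i,dB/10)
  Stage 1: F_1 = 10^(3.69/10) = 2.339, G_1 = 10^(−3.69/10) = 0.4276
  Stage 2: F_2 = 10^(6.67/10) = 4.645, G_2 = 10^(−4.38/10) = 0.3648
  Stage 3: F_3 = 10^(2.62/10) = 1.828, G_3 = 10^(33.1/10) = 2042
Friis cascade:
  F = 2.339 + (4.645 − 1)/0.4276 + (1.828 − 1)/0.1560 = 16.17
NF = 10 log₁₀(16.17) = 12.09 dB

12.09 dB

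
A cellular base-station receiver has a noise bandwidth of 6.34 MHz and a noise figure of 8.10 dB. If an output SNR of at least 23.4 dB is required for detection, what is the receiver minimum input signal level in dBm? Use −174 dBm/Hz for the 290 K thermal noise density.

−74.5 dBm

Sensitivity = −174 + 10 log₁₀(B) + NF + SNR_min
= −174 + 68.02 + 8.10 + 23.4
= −74.48 dBm → −74.5 dBm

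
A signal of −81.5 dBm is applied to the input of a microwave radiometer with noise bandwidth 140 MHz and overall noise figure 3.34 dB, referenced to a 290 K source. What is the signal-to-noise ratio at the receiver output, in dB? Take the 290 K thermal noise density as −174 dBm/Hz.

7.7 dB

Noise floor: N = −174 + 10 log₁₀(B) + NF
10 log₁₀(1.40×10⁸) = 81.46 dB
N = −174 + 81.46 + 3.34 = −89.20 dBm
SNR = P_sig − N = −81.5 − (−89.20) = 7.70 dB → 7.7 dB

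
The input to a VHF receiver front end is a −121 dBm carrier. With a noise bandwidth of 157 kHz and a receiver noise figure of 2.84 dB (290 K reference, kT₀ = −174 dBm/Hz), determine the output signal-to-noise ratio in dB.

−1.8 dB

Noise floor: N = −174 + 10 log₁₀(B) + NF
10 log₁₀(1.57×10⁵) = 51.96 dB
N = −174 + 51.96 + 2.84 = −119.20 dBm
SNR = P_sig − N = −121 − (−119.20) = −1.80 dB → −1.8 dB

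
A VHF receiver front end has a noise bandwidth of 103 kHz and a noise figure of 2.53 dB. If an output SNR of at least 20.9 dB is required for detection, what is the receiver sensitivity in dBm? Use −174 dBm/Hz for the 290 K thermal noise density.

−100.4 dBm

Sensitivity = −174 + 10 log₁₀(B) + NF + SNR_min
= −174 + 50.13 + 2.53 + 20.9
= −100.44 dBm → −100.4 dBm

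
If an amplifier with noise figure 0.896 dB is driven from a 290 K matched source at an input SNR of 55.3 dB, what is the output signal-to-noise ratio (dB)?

By definition F = SNR_in/SNR_out, so in dB: SNR_out = SNR_in − NF
SNR_out = 55.3 − 0.896 = 54.404 dB

54.404 dB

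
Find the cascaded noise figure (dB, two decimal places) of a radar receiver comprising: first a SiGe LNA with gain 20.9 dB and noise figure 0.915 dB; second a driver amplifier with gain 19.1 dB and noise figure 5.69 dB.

0.99 dB

Convert to linear (a loss of L dB is a gain of −L dB): F_i = 10^(NF_i/10), G_i = 10^(G_i,dB/10)
  Stage 1: F_1 = 10^(0.915/10) = 1.235, G_1 = 10^(20.9/10) = 123.0
  Stage 2: F_2 = 10^(5.69/10) = 3.707, G_2 = 10^(19.1/10) = 81.28
Friis cascade:
  F = 1.235 + (3.707 − 1)/123.0 = 1.257
NF = 10 log₁₀(1.257) = 0.99 dB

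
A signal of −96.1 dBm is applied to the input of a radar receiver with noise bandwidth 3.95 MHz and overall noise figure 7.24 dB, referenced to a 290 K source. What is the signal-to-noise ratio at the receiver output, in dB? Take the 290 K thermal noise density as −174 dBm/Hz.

4.7 dB

Noise floor: N = −174 + 10 log₁₀(B) + NF
10 log₁₀(3.95×10⁶) = 65.97 dB
N = −174 + 65.97 + 7.24 = −100.79 dBm
SNR = P_sig − N = −96.1 − (−100.79) = 4.69 dB → 4.7 dB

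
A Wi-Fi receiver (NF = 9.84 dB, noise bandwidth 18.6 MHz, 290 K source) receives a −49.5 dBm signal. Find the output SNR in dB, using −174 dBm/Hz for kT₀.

Noise floor: N = −174 + 10 log₁₀(B) + NF
10 log₁₀(1.86×10⁷) = 72.7 dB
N = −174 + 72.7 + 9.84 = −91.46 dBm
SNR = P_sig − N = −49.5 − (−91.46) = 41.96 dB → 42.0 dB

42.0 dB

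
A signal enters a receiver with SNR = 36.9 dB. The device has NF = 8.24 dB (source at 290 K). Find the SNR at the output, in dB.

28.66 dB

By definition F = SNR_in/SNR_out, so in dB: SNR_out = SNR_in − NF
SNR_out = 36.9 − 8.24 = 28.66 dB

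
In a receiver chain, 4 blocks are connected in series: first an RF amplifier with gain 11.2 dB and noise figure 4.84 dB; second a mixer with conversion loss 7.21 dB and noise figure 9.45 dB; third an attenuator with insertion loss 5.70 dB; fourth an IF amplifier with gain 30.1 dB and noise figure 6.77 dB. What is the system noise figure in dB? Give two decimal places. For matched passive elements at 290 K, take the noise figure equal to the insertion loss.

Convert to linear (a loss of L dB is a gain of −L dB): F_i = 10^(NF_i/10), G_i = 10^(G_i,dB/10)
  Stage 1: F_1 = 10^(4.84/10) = 3.048, G_1 = 10^(11.2/10) = 13.18
  Stage 2: F_2 = 10^(9.45/10) = 8.810, G_2 = 10^(−7.21/10) = 0.1901
  Stage 3: F_3 = 10^(5.70/10) = 3.715, G_3 = 10^(−5.70/10) = 0.2692
  Stage 4: F_4 = 10^(6.77/10) = 4.753, G_4 = 10^(30.1/10) = 1023
Friis cascade:
  F = 3.048 + (8.810 − 1)/13.18 + (3.715 − 1)/2.506 + (4.753 − 1)/0.6745 = 10.29
NF = 10 log₁₀(10.29) = 10.12 dB

10.12 dB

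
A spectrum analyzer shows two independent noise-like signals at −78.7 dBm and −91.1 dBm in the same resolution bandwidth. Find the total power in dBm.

−78.5 dBm

Convert to linear, add, convert back:
P₁ = 1.35×10⁻¹¹ W, P₂ = 7.76×10⁻¹³ W
P_tot = 1.43×10⁻¹¹ W → 10 log₁₀(P_tot / 10⁻³) = −78.5 dBm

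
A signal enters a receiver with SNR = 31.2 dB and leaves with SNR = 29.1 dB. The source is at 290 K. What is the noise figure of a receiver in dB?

NF (dB) = SNR_in(dB) − SNR_out(dB) when the source is at T₀
NF = 31.2 − 29.1 = 2.1 dB

2.1 dB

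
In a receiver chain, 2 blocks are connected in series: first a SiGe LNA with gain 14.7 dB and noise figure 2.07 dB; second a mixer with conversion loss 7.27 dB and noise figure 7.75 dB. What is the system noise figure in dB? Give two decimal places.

Convert to linear (a loss of L dB is a gain of −L dB): F_i = 10^(NF_i/10), G_i = 10^(G_i,dB/10)
  Stage 1: F_1 = 10^(2.07/10) = 1.611, G_1 = 10^(14.7/10) = 29.51
  Stage 2: F_2 = 10^(7.75/10) = 5.957, G_2 = 10^(−7.27/10) = 0.1875
Friis cascade:
  F = 1.611 + (5.957 − 1)/29.51 = 1.779
NF = 10 log₁₀(1.779) = 2.50 dB

2.50 dB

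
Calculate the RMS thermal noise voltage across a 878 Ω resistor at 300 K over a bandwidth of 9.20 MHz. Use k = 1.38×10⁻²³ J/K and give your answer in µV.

11.6 µV

V_n = √(4kTRB)
4kTRB = 4 × 1.38×10⁻²³ × 300 × 8.78×10² × 9.20×10⁶ = 1.34×10⁻¹⁰ V²
V_n = √(1.34×10⁻¹⁰) = 1.16×10⁻⁵ V = 11.6 µV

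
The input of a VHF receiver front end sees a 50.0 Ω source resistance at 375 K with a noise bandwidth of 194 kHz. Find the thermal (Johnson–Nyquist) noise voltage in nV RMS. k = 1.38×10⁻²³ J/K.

V_n = √(4kTRB)
4kTRB = 4 × 1.38×10⁻²³ × 375 × 5.00×10¹ × 1.94×10⁵ = 2.01×10⁻¹³ V²
V_n = √(2.01×10⁻¹³) = 4.48×10⁻⁷ V = 448 nV

448 nV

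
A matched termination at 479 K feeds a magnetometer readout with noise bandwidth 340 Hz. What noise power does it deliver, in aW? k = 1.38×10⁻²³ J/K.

P_n = kTB = 1.38×10⁻²³ × 479 × 3.40×10² = 2.25×10⁻¹⁸ W = 2.25 aW

2.25 aW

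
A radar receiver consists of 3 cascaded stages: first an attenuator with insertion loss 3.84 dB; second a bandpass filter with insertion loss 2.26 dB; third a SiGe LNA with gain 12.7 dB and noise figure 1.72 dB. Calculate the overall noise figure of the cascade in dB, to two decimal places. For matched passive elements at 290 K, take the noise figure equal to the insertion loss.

Convert to linear (a loss of L dB is a gain of −L dB): F_i = 10^(NF_i/10), G_i = 10^(G_i,dB/10)
  Stage 1: F_1 = 10^(3.84/10) = 2.421, G_1 = 10^(−3.84/10) = 0.4130
  Stage 2: F_2 = 10^(2.26/10) = 1.683, G_2 = 10^(−2.26/10) = 0.5943
  Stage 3: F_3 = 10^(1.72/10) = 1.486, G_3 = 10^(12.7/10) = 18.62
Friis cascade:
  F = 2.421 + (1.683 − 1)/0.4130 + (1.486 − 1)/0.2455 = 6.053
NF = 10 log₁₀(6.053) = 7.82 dB

7.82 dB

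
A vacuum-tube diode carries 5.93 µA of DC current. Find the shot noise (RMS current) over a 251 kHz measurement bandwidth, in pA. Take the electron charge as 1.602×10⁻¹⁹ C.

691 pA

I_n = √(2qI·B)
2qI·B = 2 × 1.602×10⁻¹⁹ × 5.93×10⁻⁶ × 2.51×10⁵ = 4.77×10⁻¹⁹ A²
I_n = √(4.77×10⁻¹⁹) = 6.91×10⁻¹⁰ A = 691 pA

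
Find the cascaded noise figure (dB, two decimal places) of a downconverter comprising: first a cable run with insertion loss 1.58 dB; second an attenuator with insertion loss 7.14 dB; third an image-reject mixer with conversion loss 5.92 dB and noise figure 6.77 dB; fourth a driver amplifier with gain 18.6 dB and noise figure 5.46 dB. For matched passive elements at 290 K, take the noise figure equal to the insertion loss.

20.36 dB

Convert to linear (a loss of L dB is a gain of −L dB): F_i = 10^(NF_i/10), G_i = 10^(G_i,dB/10)
  Stage 1: F_1 = 10^(1.58/10) = 1.439, G_1 = 10^(−1.58/10) = 0.6950
  Stage 2: F_2 = 10^(7.14/10) = 5.176, G_2 = 10^(−7.14/10) = 0.1932
  Stage 3: F_3 = 10^(6.77/10) = 4.753, G_3 = 10^(−5.92/10) = 0.2559
  Stage 4: F_4 = 10^(5.46/10) = 3.516, G_4 = 10^(18.6/10) = 72.44
Friis cascade:
  F = 1.439 + (5.176 − 1)/0.6950 + (4.753 − 1)/0.1343 + (3.516 − 1)/0.03436 = 108.6
NF = 10 log₁₀(108.6) = 20.36 dB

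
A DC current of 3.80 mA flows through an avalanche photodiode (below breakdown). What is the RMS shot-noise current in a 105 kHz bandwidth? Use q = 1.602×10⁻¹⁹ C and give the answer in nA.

I_n = √(2qI·B)
2qI·B = 2 × 1.602×10⁻¹⁹ × 3.80×10⁻³ × 1.05×10⁵ = 1.28×10⁻¹⁶ A²
I_n = √(1.28×10⁻¹⁶) = 1.13×10⁻⁸ A = 11.3 nA

11.3 nA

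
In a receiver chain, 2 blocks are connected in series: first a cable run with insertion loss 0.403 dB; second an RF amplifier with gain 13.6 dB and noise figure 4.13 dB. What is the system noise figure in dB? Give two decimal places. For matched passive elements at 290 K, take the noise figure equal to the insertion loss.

4.53 dB

Convert to linear (a loss of L dB is a gain of −L dB): F_i = 10^(NF_i/10), G_i = 10^(G_i,dB/10)
  Stage 1: F_1 = 10^(0.403/10) = 1.097, G_1 = 10^(−0.403/10) = 0.9114
  Stage 2: F_2 = 10^(4.13/10) = 2.588, G_2 = 10^(13.6/10) = 22.91
Friis cascade:
  F = 1.097 + (2.588 − 1)/0.9114 = 2.840
NF = 10 log₁₀(2.840) = 4.53 dB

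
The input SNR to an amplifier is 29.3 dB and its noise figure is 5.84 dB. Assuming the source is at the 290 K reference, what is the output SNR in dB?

By definition F = SNR_in/SNR_out, so in dB: SNR_out = SNR_in − NF
SNR_out = 29.3 − 5.84 = 23.46 dB

23.46 dB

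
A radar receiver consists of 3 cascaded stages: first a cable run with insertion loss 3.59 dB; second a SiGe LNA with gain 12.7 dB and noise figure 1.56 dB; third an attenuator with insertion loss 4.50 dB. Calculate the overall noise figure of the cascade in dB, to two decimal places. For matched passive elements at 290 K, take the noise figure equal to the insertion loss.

5.44 dB

Convert to linear (a loss of L dB is a gain of −L dB): F_i = 10^(NF_i/10), G_i = 10^(G_i,dB/10)
  Stage 1: F_1 = 10^(3.59/10) = 2.286, G_1 = 10^(−3.59/10) = 0.4375
  Stage 2: F_2 = 10^(1.56/10) = 1.432, G_2 = 10^(12.7/10) = 18.62
  Stage 3: F_3 = 10^(4.50/10) = 2.818, G_3 = 10^(−4.50/10) = 0.3548
Friis cascade:
  F = 2.286 + (1.432 − 1)/0.4375 + (2.818 − 1)/8.147 = 3.497
NF = 10 log₁₀(3.497) = 5.44 dB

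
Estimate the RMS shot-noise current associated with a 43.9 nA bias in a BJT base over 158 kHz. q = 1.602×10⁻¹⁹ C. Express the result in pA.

I_n = √(2qI·B)
2qI·B = 2 × 1.602×10⁻¹⁹ × 4.39×10⁻⁸ × 1.58×10⁵ = 2.22×10⁻²¹ A²
I_n = √(2.22×10⁻²¹) = 4.71×10⁻¹¹ A = 47.1 pA

47.1 pA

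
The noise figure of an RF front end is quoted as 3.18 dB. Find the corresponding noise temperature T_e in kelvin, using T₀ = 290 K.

F = 10^(3.18/10) = 2.0797
T_e = (F − 1)·T₀ = (2.0797 − 1) × 290 = 313 K

313 K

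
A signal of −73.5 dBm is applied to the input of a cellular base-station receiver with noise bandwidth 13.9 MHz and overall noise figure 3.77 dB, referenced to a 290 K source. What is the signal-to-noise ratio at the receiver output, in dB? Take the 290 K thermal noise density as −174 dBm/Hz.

Noise floor: N = −174 + 10 log₁₀(B) + NF
10 log₁₀(1.39×10⁷) = 71.43 dB
N = −174 + 71.43 + 3.77 = −98.80 dBm
SNR = P_sig − N = −73.5 − (−98.80) = 25.30 dB → 25.3 dB

25.3 dB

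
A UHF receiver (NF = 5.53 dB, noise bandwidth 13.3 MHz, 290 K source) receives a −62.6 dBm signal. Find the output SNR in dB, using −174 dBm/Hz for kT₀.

Noise floor: N = −174 + 10 log₁₀(B) + NF
10 log₁₀(1.33×10⁷) = 71.24 dB
N = −174 + 71.24 + 5.53 = −97.23 dBm
SNR = P_sig − N = −62.6 − (−97.23) = 34.63 dB → 34.6 dB

34.6 dB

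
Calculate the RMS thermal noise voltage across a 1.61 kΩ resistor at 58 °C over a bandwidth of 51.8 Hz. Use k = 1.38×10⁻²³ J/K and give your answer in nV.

T = 58 °C + 273.15 = 331.15 K
V_n = √(4kTRB)
4kTRB = 4 × 1.38×10⁻²³ × 331.15 × 1.61×10³ × 5.18×10¹ = 1.52×10⁻¹⁵ V²
V_n = √(1.52×10⁻¹⁵) = 3.90×10⁻⁸ V = 39.0 nV

39.0 nV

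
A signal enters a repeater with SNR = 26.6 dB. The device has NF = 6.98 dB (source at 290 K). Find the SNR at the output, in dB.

By definition F = SNR_in/SNR_out, so in dB: SNR_out = SNR_in − NF
SNR_out = 26.6 − 6.98 = 19.62 dB

19.62 dB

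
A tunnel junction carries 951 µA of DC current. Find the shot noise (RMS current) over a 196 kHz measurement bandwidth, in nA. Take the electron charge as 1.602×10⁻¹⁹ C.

7.73 nA

I_n = √(2qI·B)
2qI·B = 2 × 1.602×10⁻¹⁹ × 9.51×10⁻⁴ × 1.96×10⁵ = 5.97×10⁻¹⁷ A²
I_n = √(5.97×10⁻¹⁷) = 7.73×10⁻⁹ A = 7.73 nA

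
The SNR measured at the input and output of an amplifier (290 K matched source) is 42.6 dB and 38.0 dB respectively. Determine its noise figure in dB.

4.6 dB

NF (dB) = SNR_in(dB) − SNR_out(dB) when the source is at T₀
NF = 42.6 − 38.0 = 4.6 dB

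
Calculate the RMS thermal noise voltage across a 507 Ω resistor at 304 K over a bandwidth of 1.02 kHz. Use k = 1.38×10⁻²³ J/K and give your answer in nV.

V_n = √(4kTRB)
4kTRB = 4 × 1.38×10⁻²³ × 304 × 5.07×10² × 1.02×10³ = 8.68×10⁻¹⁵ V²
V_n = √(8.68×10⁻¹⁵) = 9.32×10⁻⁸ V = 93.2 nV

93.2 nV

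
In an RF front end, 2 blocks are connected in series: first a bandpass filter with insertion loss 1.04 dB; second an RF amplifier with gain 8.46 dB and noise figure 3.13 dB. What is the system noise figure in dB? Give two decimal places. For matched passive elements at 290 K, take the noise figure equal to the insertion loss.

4.17 dB

Convert to linear (a loss of L dB is a gain of −L dB): F_i = 10^(NF_i/10), G_i = 10^(G_i,dB/10)
  Stage 1: F_1 = 10^(1.04/10) = 1.271, G_1 = 10^(−1.04/10) = 0.7870
  Stage 2: F_2 = 10^(3.13/10) = 2.056, G_2 = 10^(8.46/10) = 7.015
Friis cascade:
  F = 1.271 + (2.056 − 1)/0.7870 = 2.612
NF = 10 log₁₀(2.612) = 4.17 dB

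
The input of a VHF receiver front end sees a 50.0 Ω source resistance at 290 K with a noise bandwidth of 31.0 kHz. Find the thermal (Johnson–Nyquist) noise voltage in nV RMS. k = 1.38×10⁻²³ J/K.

158 nV

V_n = √(4kTRB)
4kTRB = 4 × 1.38×10⁻²³ × 290 × 5.00×10¹ × 3.10×10⁴ = 2.48×10⁻¹⁴ V²
V_n = √(2.48×10⁻¹⁴) = 1.58×10⁻⁷ V = 158 nV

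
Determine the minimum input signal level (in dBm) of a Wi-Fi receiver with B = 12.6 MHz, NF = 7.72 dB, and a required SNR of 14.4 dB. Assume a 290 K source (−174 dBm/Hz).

−80.9 dBm

Sensitivity = −174 + 10 log₁₀(B) + NF + SNR_min
= −174 + 71 + 7.72 + 14.4
= −80.88 dBm → −80.9 dBm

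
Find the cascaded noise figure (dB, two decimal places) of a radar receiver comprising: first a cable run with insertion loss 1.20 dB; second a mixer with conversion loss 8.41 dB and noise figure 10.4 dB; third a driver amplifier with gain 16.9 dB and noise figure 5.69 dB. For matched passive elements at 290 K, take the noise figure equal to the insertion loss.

Convert to linear (a loss of L dB is a gain of −L dB): F_i = 10^(NF_i/10), G_i = 10^(G_i,dB/10)
  Stage 1: F_1 = 10^(1.20/10) = 1.318, G_1 = 10^(−1.20/10) = 0.7586
  Stage 2: F_2 = 10^(10.4/10) = 10.96, G_2 = 10^(−8.41/10) = 0.1442
  Stage 3: F_3 = 10^(5.69/10) = 3.707, G_3 = 10^(16.9/10) = 48.98
Friis cascade:
  F = 1.318 + (10.96 − 1)/0.7586 + (3.707 − 1)/0.1094 = 39.20
NF = 10 log₁₀(39.20) = 15.93 dB

15.93 dB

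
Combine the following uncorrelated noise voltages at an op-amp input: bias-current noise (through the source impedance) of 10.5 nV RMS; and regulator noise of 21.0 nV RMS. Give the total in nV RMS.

Uncorrelated sources add in power (mean-square): V_tot = √(ΣV_i²)
V_tot = √[(1.05×10⁻⁸)² + (2.10×10⁻⁸)²] = 2.35×10⁻⁸ V = 23.5 nV

23.5 nV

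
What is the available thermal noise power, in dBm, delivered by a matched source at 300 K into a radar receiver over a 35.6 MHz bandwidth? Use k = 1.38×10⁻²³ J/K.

−98.3 dBm

P_n = kTB = 1.38×10⁻²³ × 300 × 3.56×10⁷ = 1.47×10⁻¹³ W
In dBm: 10 log₁₀(1.47×10⁻¹³ / 10⁻³) = −98.3 dBm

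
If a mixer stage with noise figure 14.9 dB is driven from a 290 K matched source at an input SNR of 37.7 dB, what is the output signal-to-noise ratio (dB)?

22.8 dB

By definition F = SNR_in/SNR_out, so in dB: SNR_out = SNR_in − NF
SNR_out = 37.7 − 14.9 = 22.8 dB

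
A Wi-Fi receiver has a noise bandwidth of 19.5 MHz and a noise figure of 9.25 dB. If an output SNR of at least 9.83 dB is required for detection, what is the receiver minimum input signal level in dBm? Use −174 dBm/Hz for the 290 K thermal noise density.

−82.0 dBm

Sensitivity = −174 + 10 log₁₀(B) + NF + SNR_min
= −174 + 72.9 + 9.25 + 9.83
= −82.02 dBm → −82.0 dBm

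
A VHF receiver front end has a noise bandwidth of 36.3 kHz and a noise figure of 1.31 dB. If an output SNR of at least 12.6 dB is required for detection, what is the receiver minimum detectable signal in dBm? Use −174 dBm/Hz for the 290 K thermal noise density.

−114.5 dBm

Sensitivity = −174 + 10 log₁₀(B) + NF + SNR_min
= −174 + 45.6 + 1.31 + 12.6
= −114.49 dBm → −114.5 dBm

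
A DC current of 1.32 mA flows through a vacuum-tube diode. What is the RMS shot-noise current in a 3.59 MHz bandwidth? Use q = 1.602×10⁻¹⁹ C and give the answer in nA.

I_n = √(2qI·B)
2qI·B = 2 × 1.602×10⁻¹⁹ × 1.32×10⁻³ × 3.59×10⁶ = 1.52×10⁻¹⁵ A²
I_n = √(1.52×10⁻¹⁵) = 3.90×10⁻⁸ A = 39.0 nA

39.0 nA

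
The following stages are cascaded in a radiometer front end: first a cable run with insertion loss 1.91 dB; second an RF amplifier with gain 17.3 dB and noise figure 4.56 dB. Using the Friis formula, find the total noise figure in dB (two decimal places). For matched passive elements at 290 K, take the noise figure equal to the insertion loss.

6.47 dB

Convert to linear (a loss of L dB is a gain of −L dB): F_i = 10^(NF_i/10), G_i = 10^(G_i,dB/10)
  Stage 1: F_1 = 10^(1.91/10) = 1.552, G_1 = 10^(−1.91/10) = 0.6442
  Stage 2: F_2 = 10^(4.56/10) = 2.858, G_2 = 10^(17.3/10) = 53.70
Friis cascade:
  F = 1.552 + (2.858 − 1)/0.6442 = 4.436
NF = 10 log₁₀(4.436) = 6.47 dB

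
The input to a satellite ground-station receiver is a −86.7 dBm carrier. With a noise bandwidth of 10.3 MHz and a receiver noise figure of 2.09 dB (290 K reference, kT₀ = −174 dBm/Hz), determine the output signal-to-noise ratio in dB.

Noise floor: N = −174 + 10 log₁₀(B) + NF
10 log₁₀(1.03×10⁷) = 70.13 dB
N = −174 + 70.13 + 2.09 = −101.78 dBm
SNR = P_sig − N = −86.7 − (−101.78) = 15.08 dB → 15.1 dB

15.1 dB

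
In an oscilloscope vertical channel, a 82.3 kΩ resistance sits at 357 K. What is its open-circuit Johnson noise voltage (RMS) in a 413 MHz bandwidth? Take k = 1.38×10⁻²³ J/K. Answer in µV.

V_n = √(4kTRB)
4kTRB = 4 × 1.38×10⁻²³ × 357 × 8.23×10⁴ × 4.13×10⁸ = 6.70×10⁻⁷ V²
V_n = √(6.70×10⁻⁷) = 8.18×10⁻⁴ V = 818 µV

818 µV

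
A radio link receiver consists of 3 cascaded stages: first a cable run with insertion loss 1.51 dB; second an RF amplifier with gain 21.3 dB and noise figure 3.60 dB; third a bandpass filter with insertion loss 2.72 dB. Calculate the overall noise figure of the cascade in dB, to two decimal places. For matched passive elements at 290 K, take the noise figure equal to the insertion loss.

5.12 dB

Convert to linear (a loss of L dB is a gain of −L dB): F_i = 10^(NF_i/10), G_i = 10^(G_i,dB/10)
  Stage 1: F_1 = 10^(1.51/10) = 1.416, G_1 = 10^(−1.51/10) = 0.7063
  Stage 2: F_2 = 10^(3.60/10) = 2.291, G_2 = 10^(21.3/10) = 134.9
  Stage 3: F_3 = 10^(2.72/10) = 1.871, G_3 = 10^(−2.72/10) = 0.5346
Friis cascade:
  F = 1.416 + (2.291 − 1)/0.7063 + (1.871 − 1)/95.28 = 3.253
NF = 10 log₁₀(3.253) = 5.12 dB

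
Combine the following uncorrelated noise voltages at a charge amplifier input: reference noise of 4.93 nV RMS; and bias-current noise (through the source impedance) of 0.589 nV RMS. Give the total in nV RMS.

4.97 nV

Uncorrelated sources add in power (mean-square): V_tot = √(ΣV_i²)
V_tot = √[(4.93×10⁻⁹)² + (5.89×10⁻¹⁰)²] = 4.97×10⁻⁹ V = 4.97 nV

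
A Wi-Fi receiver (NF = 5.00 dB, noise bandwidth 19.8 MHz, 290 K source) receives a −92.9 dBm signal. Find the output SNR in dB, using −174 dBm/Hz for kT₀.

3.1 dB

Noise floor: N = −174 + 10 log₁₀(B) + NF
10 log₁₀(1.98×10⁷) = 72.97 dB
N = −174 + 72.97 + 5.00 = −96.03 dBm
SNR = P_sig − N = −92.9 − (−96.03) = 3.13 dB → 3.1 dB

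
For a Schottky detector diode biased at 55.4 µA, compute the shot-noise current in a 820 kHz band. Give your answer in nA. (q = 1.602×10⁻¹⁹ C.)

I_n = √(2qI·B)
2qI·B = 2 × 1.602×10⁻¹⁹ × 5.54×10⁻⁵ × 8.20×10⁵ = 1.46×10⁻¹⁷ A²
I_n = √(1.46×10⁻¹⁷) = 3.82×10⁻⁹ A = 3.82 nA

3.82 nA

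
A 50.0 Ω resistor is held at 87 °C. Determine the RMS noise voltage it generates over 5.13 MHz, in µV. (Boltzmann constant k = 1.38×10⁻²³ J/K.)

T = 87 °C + 273.15 = 360.15 K
V_n = √(4kTRB)
4kTRB = 4 × 1.38×10⁻²³ × 360.15 × 5.00×10¹ × 5.13×10⁶ = 5.10×10⁻¹² V²
V_n = √(5.10×10⁻¹²) = 2.26×10⁻⁶ V = 2.26 µV

2.26 µV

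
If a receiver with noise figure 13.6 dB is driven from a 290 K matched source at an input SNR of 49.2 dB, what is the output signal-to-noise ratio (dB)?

By definition F = SNR_in/SNR_out, so in dB: SNR_out = SNR_in − NF
SNR_out = 49.2 − 13.6 = 35.6 dB

35.6 dB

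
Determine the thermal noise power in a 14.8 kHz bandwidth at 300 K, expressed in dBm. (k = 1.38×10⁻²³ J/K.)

−132.1 dBm

P_n = kTB = 1.38×10⁻²³ × 300 × 1.48×10⁴ = 6.13×10⁻¹⁷ W
In dBm: 10 log₁₀(6.13×10⁻¹⁷ / 10⁻³) = −132.1 dBm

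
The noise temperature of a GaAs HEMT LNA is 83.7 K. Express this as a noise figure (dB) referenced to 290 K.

1.10 dB

F = 1 + T_e/T₀ = 1 + 83.7/290 = 1.28862
NF = 10 log₁₀(1.28862) = 1.10 dB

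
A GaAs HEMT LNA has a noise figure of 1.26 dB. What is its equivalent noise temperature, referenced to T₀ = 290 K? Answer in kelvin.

97.6 K

F = 10^(1.26/10) = 1.3366
T_e = (F − 1)·T₀ = (1.3366 − 1) × 290 = 97.6 K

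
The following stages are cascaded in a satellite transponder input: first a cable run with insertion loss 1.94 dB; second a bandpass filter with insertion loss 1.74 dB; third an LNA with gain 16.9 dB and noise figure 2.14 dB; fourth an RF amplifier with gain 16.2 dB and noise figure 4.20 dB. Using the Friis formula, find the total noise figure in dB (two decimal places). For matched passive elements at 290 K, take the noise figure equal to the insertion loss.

Convert to linear (a loss of L dB is a gain of −L dB): F_i = 10^(NF_i/10), G_i = 10^(G_i,dB/10)
  Stage 1: F_1 = 10^(1.94/10) = 1.563, G_1 = 10^(−1.94/10) = 0.6397
  Stage 2: F_2 = 10^(1.74/10) = 1.493, G_2 = 10^(−1.74/10) = 0.6699
  Stage 3: F_3 = 10^(2.14/10) = 1.637, G_3 = 10^(16.9/10) = 48.98
  Stage 4: F_4 = 10^(4.20/10) = 2.630, G_4 = 10^(16.2/10) = 41.69
Friis cascade:
  F = 1.563 + (1.493 − 1)/0.6397 + (1.637 − 1)/0.4285 + (2.630 − 1)/20.99 = 3.897
NF = 10 log₁₀(3.897) = 5.91 dB

5.91 dB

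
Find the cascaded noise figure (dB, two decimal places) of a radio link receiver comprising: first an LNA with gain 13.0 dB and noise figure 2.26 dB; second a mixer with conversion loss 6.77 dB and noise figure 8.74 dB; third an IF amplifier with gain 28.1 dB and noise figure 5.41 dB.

Convert to linear (a loss of L dB is a gain of −L dB): F_i = 10^(NF_i/10), G_i = 10^(G_i,dB/10)
  Stage 1: F_1 = 10^(2.26/10) = 1.683, G_1 = 10^(13.0/10) = 19.95
  Stage 2: F_2 = 10^(8.74/10) = 7.482, G_2 = 10^(−6.77/10) = 0.2104
  Stage 3: F_3 = 10^(5.41/10) = 3.475, G_3 = 10^(28.1/10) = 645.7
Friis cascade:
  F = 1.683 + (7.482 − 1)/19.95 + (3.475 − 1)/4.198 = 2.597
NF = 10 log₁₀(2.597) = 4.15 dB

4.15 dB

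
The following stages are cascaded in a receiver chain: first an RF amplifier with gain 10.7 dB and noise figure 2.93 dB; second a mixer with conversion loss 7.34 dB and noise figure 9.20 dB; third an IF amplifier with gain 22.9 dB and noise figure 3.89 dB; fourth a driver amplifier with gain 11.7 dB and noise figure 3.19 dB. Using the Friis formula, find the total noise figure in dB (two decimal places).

Convert to linear (a loss of L dB is a gain of −L dB): F_i = 10^(NF_i/10), G_i = 10^(G_i,dB/10)
  Stage 1: F_1 = 10^(2.93/10) = 1.963, G_1 = 10^(10.7/10) = 11.75
  Stage 2: F_2 = 10^(9.20/10) = 8.318, G_2 = 10^(−7.34/10) = 0.1845
  Stage 3: F_3 = 10^(3.89/10) = 2.449, G_3 = 10^(22.9/10) = 195.0
  Stage 4: F_4 = 10^(3.19/10) = 2.084, G_4 = 10^(11.7/10) = 14.79
Friis cascade:
  F = 1.963 + (8.318 − 1)/11.75 + (2.449 − 1)/2.168 + (2.084 − 1)/422.7 = 3.257
NF = 10 log₁₀(3.257) = 5.13 dB

5.13 dB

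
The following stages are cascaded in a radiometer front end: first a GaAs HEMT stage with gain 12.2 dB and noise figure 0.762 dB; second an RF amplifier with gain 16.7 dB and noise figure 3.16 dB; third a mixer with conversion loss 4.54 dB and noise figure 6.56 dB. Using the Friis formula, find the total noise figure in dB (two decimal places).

Convert to linear (a loss of L dB is a gain of −L dB): F_i = 10^(NF_i/10), G_i = 10^(G_i,dB/10)
  Stage 1: F_1 = 10^(0.762/10) = 1.192, G_1 = 10^(12.2/10) = 16.60
  Stage 2: F_2 = 10^(3.16/10) = 2.070, G_2 = 10^(16.7/10) = 46.77
  Stage 3: F_3 = 10^(6.56/10) = 4.529, G_3 = 10^(−4.54/10) = 0.3516
Friis cascade:
  F = 1.192 + (2.070 − 1)/16.60 + (4.529 − 1)/776.2 = 1.261
NF = 10 log₁₀(1.261) = 1.01 dB

1.01 dB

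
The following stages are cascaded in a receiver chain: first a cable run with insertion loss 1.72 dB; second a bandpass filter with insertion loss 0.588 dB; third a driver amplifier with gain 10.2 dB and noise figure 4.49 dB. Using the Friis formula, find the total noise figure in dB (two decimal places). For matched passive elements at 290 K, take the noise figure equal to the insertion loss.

Convert to linear (a loss of L dB is a gain of −L dB): F_i = 10^(NF_i/10), G_i = 10^(G_i,dB/10)
  Stage 1: F_1 = 10^(1.72/10) = 1.486, G_1 = 10^(−1.72/10) = 0.6730
  Stage 2: F_2 = 10^(0.588/10) = 1.145, G_2 = 10^(−0.588/10) = 0.8734
  Stage 3: F_3 = 10^(4.49/10) = 2.812, G_3 = 10^(10.2/10) = 10.47
Friis cascade:
  F = 1.486 + (1.145 − 1)/0.6730 + (2.812 − 1)/0.5878 = 4.784
NF = 10 log₁₀(4.784) = 6.80 dB

6.80 dB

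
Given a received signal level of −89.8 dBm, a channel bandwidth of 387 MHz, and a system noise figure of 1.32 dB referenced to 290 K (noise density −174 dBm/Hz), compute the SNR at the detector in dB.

Noise floor: N = −174 + 10 log₁₀(B) + NF
10 log₁₀(3.87×10⁸) = 85.88 dB
N = −174 + 85.88 + 1.32 = −86.80 dBm
SNR = P_sig − N = −89.8 − (−86.80) = −3.00 dB → −3.0 dB

−3.0 dB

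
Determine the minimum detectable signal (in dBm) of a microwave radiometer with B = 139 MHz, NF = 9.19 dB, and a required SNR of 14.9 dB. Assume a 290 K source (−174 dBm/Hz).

Sensitivity = −174 + 10 log₁₀(B) + NF + SNR_min
= −174 + 81.43 + 9.19 + 14.9
= −68.48 dBm → −68.5 dBm

−68.5 dBm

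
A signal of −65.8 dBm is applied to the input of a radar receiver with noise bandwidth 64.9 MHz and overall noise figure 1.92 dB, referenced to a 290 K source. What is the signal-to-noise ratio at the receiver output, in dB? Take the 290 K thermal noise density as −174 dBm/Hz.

28.2 dB

Noise floor: N = −174 + 10 log₁₀(B) + NF
10 log₁₀(6.49×10⁷) = 78.12 dB
N = −174 + 78.12 + 1.92 = −93.96 dBm
SNR = P_sig − N = −65.8 − (−93.96) = 28.16 dB → 28.2 dB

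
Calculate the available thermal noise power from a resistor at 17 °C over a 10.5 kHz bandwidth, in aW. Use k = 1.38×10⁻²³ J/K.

42.0 aW

T = 17 °C + 273.15 = 290.15 K
P_n = kTB = 1.38×10⁻²³ × 290.15 × 1.05×10⁴ = 4.20×10⁻¹⁷ W = 42.0 aW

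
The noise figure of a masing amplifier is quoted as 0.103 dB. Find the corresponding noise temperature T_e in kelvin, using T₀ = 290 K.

F = 10^(0.103/10) = 1.024
T_e = (F − 1)·T₀ = (1.024 − 1) × 290 = 6.96 K

6.96 K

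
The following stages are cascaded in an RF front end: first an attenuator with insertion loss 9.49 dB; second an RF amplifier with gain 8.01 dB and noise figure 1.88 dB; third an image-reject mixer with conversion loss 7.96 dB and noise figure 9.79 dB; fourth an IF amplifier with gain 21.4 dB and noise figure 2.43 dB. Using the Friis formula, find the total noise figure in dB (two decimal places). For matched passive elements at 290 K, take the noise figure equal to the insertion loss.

15.09 dB

Convert to linear (a loss of L dB is a gain of −L dB): F_i = 10^(NF_i/10), G_i = 10^(G_i,dB/10)
  Stage 1: F_1 = 10^(9.49/10) = 8.892, G_1 = 10^(−9.49/10) = 0.1125
  Stage 2: F_2 = 10^(1.88/10) = 1.542, G_2 = 10^(8.01/10) = 6.324
  Stage 3: F_3 = 10^(9.79/10) = 9.528, G_3 = 10^(−7.96/10) = 0.1600
  Stage 4: F_4 = 10^(2.43/10) = 1.750, G_4 = 10^(21.4/10) = 138.0
Friis cascade:
  F = 8.892 + (1.542 − 1)/0.1125 + (9.528 − 1)/0.7112 + (1.750 − 1)/0.1138 = 32.29
NF = 10 log₁₀(32.29) = 15.09 dB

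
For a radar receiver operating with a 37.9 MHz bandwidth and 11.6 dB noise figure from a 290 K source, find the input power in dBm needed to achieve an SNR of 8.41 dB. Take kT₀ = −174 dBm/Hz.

Sensitivity = −174 + 10 log₁₀(B) + NF + SNR_min
= −174 + 75.79 + 11.6 + 8.41
= −78.20 dBm → −78.2 dBm

−78.2 dBm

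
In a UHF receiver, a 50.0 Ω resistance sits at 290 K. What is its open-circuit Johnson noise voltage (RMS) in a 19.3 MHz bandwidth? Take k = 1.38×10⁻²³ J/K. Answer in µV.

V_n = √(4kTRB)
4kTRB = 4 × 1.38×10⁻²³ × 290 × 5.00×10¹ × 1.93×10⁷ = 1.54×10⁻¹¹ V²
V_n = √(1.54×10⁻¹¹) = 3.93×10⁻⁶ V = 3.93 µV

3.93 µV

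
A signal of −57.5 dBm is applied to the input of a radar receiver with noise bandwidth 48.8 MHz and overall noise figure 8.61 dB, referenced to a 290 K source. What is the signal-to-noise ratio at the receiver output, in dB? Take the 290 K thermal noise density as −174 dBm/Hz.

Noise floor: N = −174 + 10 log₁₀(B) + NF
10 log₁₀(4.88×10⁷) = 76.88 dB
N = −174 + 76.88 + 8.61 = −88.51 dBm
SNR = P_sig − N = −57.5 − (−88.51) = 31.01 dB → 31.0 dB

31.0 dB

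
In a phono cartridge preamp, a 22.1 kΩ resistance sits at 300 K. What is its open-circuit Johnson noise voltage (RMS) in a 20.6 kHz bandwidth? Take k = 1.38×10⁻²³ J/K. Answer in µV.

V_n = √(4kTRB)
4kTRB = 4 × 1.38×10⁻²³ × 300 × 2.21×10⁴ × 2.06×10⁴ = 7.54×10⁻¹² V²
V_n = √(7.54×10⁻¹²) = 2.75×10⁻⁶ V = 2.75 µV

2.75 µV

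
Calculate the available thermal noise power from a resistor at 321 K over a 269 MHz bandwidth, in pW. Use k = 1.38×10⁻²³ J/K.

P_n = kTB = 1.38×10⁻²³ × 321 × 2.69×10⁸ = 1.19×10⁻¹² W = 1.19 pW

1.19 pW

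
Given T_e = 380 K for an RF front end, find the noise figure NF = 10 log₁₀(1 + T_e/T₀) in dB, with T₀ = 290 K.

3.64 dB

F = 1 + T_e/T₀ = 1 + 380/290 = 2.31034
NF = 10 log₁₀(2.31034) = 3.64 dB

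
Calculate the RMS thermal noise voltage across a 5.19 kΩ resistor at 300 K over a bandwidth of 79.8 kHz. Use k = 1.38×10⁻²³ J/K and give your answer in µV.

2.62 µV

V_n = √(4kTRB)
4kTRB = 4 × 1.38×10⁻²³ × 300 × 5.19×10³ × 7.98×10⁴ = 6.86×10⁻¹² V²
V_n = √(6.86×10⁻¹²) = 2.62×10⁻⁶ V = 2.62 µV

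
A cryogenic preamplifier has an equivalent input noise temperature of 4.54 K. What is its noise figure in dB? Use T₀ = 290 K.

F = 1 + T_e/T₀ = 1 + 4.54/290 = 1.01566
NF = 10 log₁₀(1.01566) = 0.067 dB

0.067 dB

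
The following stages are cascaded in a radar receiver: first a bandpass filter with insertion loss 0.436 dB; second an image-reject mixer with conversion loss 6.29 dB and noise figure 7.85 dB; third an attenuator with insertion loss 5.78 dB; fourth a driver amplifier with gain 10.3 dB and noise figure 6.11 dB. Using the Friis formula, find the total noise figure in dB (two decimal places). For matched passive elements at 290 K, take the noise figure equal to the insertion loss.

18.74 dB

Convert to linear (a loss of L dB is a gain of −L dB): F_i = 10^(NF_i/10), G_i = 10^(G_i,dB/10)
  Stage 1: F_1 = 10^(0.436/10) = 1.106, G_1 = 10^(−0.436/10) = 0.9045
  Stage 2: F_2 = 10^(7.85/10) = 6.095, G_2 = 10^(−6.29/10) = 0.2350
  Stage 3: F_3 = 10^(5.78/10) = 3.784, G_3 = 10^(−5.78/10) = 0.2642
  Stage 4: F_4 = 10^(6.11/10) = 4.083, G_4 = 10^(10.3/10) = 10.72
Friis cascade:
  F = 1.106 + (6.095 − 1)/0.9045 + (3.784 − 1)/0.2125 + (4.083 − 1)/0.05616 = 74.74
NF = 10 log₁₀(74.74) = 18.74 dB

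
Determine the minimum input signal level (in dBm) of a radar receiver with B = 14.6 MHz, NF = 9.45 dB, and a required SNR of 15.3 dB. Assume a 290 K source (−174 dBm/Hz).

Sensitivity = −174 + 10 log₁₀(B) + NF + SNR_min
= −174 + 71.64 + 9.45 + 15.3
= −77.61 dBm → −77.6 dBm

−77.6 dBm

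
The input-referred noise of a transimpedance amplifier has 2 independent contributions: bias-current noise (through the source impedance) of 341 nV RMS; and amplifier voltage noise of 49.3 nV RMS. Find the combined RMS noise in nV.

345 nV

Uncorrelated sources add in power (mean-square): V_tot = √(ΣV_i²)
V_tot = √[(3.41×10⁻⁷)² + (4.93×10⁻⁸)²] = 3.45×10⁻⁷ V = 345 nV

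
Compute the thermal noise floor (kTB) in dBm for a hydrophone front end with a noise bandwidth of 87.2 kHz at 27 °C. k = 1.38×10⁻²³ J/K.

−124.4 dBm

T = 27 °C + 273.15 = 300.15 K
P_n = kTB = 1.38×10⁻²³ × 300.15 × 8.72×10⁴ = 3.61×10⁻¹⁶ W
In dBm: 10 log₁₀(3.61×10⁻¹⁶ / 10⁻³) = −124.4 dBm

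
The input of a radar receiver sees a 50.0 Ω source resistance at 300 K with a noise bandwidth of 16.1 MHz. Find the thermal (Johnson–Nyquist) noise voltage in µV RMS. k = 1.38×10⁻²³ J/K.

3.65 µV

V_n = √(4kTRB)
4kTRB = 4 × 1.38×10⁻²³ × 300 × 5.00×10¹ × 1.61×10⁷ = 1.33×10⁻¹¹ V²
V_n = √(1.33×10⁻¹¹) = 3.65×10⁻⁶ V = 3.65 µV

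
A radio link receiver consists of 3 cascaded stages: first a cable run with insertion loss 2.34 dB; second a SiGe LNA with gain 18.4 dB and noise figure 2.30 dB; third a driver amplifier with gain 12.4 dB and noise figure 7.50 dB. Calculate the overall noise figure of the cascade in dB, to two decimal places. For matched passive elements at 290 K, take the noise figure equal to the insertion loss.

4.81 dB

Convert to linear (a loss of L dB is a gain of −L dB): F_i = 10^(NF_i/10), G_i = 10^(G_i,dB/10)
  Stage 1: F_1 = 10^(2.34/10) = 1.714, G_1 = 10^(−2.34/10) = 0.5834
  Stage 2: F_2 = 10^(2.30/10) = 1.698, G_2 = 10^(18.4/10) = 69.18
  Stage 3: F_3 = 10^(7.50/10) = 5.623, G_3 = 10^(12.4/10) = 17.38
Friis cascade:
  F = 1.714 + (1.698 − 1)/0.5834 + (5.623 − 1)/40.36 = 3.025
NF = 10 log₁₀(3.025) = 4.81 dB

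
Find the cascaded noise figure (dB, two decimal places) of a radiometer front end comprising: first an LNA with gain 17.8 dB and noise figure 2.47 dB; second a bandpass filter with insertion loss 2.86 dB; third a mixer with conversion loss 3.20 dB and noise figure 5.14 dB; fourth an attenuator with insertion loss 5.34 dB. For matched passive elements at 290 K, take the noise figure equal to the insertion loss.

3.05 dB

Convert to linear (a loss of L dB is a gain of −L dB): F_i = 10^(NF_i/10), G_i = 10^(G_i,dB/10)
  Stage 1: F_1 = 10^(2.47/10) = 1.766, G_1 = 10^(17.8/10) = 60.26
  Stage 2: F_2 = 10^(2.86/10) = 1.932, G_2 = 10^(−2.86/10) = 0.5176
  Stage 3: F_3 = 10^(5.14/10) = 3.266, G_3 = 10^(−3.20/10) = 0.4786
  Stage 4: F_4 = 10^(5.34/10) = 3.420, G_4 = 10^(−5.34/10) = 0.2924
Friis cascade:
  F = 1.766 + (1.932 − 1)/60.26 + (3.266 − 1)/31.19 + (3.420 − 1)/14.93 = 2.016
NF = 10 log₁₀(2.016) = 3.05 dB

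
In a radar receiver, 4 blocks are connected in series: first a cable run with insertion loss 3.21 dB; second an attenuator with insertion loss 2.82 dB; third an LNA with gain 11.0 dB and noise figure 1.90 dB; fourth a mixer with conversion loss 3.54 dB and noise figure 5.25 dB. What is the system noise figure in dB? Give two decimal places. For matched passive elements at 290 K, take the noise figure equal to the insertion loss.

Convert to linear (a loss of L dB is a gain of −L dB): F_i = 10^(NF_i/10), G_i = 10^(G_i,dB/10)
  Stage 1: F_1 = 10^(3.21/10) = 2.094, G_1 = 10^(−3.21/10) = 0.4775
  Stage 2: F_2 = 10^(2.82/10) = 1.914, G_2 = 10^(−2.82/10) = 0.5224
  Stage 3: F_3 = 10^(1.90/10) = 1.549, G_3 = 10^(11.0/10) = 12.59
  Stage 4: F_4 = 10^(5.25/10) = 3.350, G_4 = 10^(−3.54/10) = 0.4426
Friis cascade:
  F = 2.094 + (1.914 − 1)/0.4775 + (1.549 − 1)/0.2495 + (3.350 − 1)/3.141 = 6.957
NF = 10 log₁₀(6.957) = 8.42 dB

8.42 dB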